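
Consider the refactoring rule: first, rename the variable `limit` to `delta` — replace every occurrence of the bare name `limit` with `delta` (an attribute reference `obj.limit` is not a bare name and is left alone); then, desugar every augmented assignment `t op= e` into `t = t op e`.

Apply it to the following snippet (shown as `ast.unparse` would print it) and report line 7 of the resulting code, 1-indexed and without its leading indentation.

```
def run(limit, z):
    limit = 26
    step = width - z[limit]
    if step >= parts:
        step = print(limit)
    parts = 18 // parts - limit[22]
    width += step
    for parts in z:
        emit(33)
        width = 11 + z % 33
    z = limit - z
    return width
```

Transformed code:
def run(delta, z):
    delta = 26
    step = width - z[delta]
    if step >= parts:
        step = print(delta)
    parts = 18 // parts - delta[22]
    width = width + step
    for parts in z:
        emit(33)
        width = 11 + z % 33
    z = delta - z
    return width

width = width + step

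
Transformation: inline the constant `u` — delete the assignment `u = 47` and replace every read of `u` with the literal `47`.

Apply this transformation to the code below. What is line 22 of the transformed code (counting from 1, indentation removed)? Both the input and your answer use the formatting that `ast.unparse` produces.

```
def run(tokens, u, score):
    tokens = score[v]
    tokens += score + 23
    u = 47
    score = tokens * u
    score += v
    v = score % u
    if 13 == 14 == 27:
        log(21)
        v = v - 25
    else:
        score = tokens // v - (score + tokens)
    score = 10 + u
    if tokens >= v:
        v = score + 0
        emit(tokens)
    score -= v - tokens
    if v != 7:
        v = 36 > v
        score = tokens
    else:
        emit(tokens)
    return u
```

Transformed code:
def run(tokens, u, score):
    tokens = score[v]
    tokens += score + 23
    score = tokens * 47
    score += v
    v = score % 47
    if 13 == 14 == 27:
        log(21)
        v = v - 25
    else:
        score = tokens // v - (score + tokens)
    score = 10 + 47
    if tokens >= v:
        v = score + 0
        emit(tokens)
    score -= v - tokens
    if v != 7:
        v = 36 > v
        score = tokens
    else:
        emit(tokens)
    return 47

return 47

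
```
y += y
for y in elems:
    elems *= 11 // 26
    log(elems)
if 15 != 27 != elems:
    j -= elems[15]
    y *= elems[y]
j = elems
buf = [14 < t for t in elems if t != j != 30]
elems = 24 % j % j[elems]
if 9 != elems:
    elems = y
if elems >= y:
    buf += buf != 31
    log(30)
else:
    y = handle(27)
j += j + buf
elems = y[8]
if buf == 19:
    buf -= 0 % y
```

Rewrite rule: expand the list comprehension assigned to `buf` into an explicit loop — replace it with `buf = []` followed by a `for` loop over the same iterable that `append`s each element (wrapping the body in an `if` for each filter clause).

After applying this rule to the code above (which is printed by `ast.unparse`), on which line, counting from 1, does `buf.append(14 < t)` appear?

Transformed code:
y += y
for y in elems:
    elems *= 11 // 26
    log(elems)
if 15 != 27 != elems:
    j -= elems[15]
    y *= elems[y]
j = elems
buf = []
for t in elems:
    if t != j != 30:
        buf.append(14 < t)
elems = 24 % j % j[elems]
if 9 != elems:
    elems = y
if elems >= y:
    buf += buf != 31
    log(30)
else:
    y = handle(27)
j += j + buf
elems = y[8]
if buf == 19:
    buf -= 0 % y

12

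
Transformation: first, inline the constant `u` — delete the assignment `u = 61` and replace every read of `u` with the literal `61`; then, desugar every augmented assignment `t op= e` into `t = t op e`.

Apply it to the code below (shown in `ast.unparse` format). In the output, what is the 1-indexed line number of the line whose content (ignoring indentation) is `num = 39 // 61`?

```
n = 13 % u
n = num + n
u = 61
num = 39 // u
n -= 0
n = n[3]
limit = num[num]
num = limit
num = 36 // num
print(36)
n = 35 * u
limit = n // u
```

3

Transformed code:
n = 13 % 61
n = num + n
num = 39 // 61
n = n - 0
n = n[3]
limit = num[num]
num = limit
num = 36 // num
print(36)
n = 35 * 61
limit = n // 61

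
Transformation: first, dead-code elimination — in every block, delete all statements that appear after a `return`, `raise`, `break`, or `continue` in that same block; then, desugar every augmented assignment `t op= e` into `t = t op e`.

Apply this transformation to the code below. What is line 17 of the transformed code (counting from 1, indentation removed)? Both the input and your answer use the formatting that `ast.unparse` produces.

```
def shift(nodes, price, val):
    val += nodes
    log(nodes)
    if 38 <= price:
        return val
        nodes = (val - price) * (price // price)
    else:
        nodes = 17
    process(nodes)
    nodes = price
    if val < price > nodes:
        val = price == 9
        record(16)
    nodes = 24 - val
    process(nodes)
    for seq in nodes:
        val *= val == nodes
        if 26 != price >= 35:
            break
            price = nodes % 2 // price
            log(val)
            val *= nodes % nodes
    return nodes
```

Transformed code:
def shift(nodes, price, val):
    val = val + nodes
    log(nodes)
    if 38 <= price:
        return val
    else:
        nodes = 17
    process(nodes)
    nodes = price
    if val < price > nodes:
        val = price == 9
        record(16)
    nodes = 24 - val
    process(nodes)
    for seq in nodes:
        val = val * (val == nodes)
        if 26 != price >= 35:
            break
    return nodes

if 26 != price >= 35:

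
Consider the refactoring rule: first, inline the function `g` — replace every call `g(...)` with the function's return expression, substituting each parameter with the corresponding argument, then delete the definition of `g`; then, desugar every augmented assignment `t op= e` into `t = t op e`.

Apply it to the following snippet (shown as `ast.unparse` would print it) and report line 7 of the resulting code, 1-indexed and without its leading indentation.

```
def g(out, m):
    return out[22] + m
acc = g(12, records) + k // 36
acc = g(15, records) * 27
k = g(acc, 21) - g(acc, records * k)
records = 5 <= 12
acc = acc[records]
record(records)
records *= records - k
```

Transformed code:
acc = 12[22] + records + k // 36
acc = (15[22] + records) * 27
k = acc[22] + 21 - (acc[22] + records * k)
records = 5 <= 12
acc = acc[records]
record(records)
records = records * (records - k)

records = records * (records - k)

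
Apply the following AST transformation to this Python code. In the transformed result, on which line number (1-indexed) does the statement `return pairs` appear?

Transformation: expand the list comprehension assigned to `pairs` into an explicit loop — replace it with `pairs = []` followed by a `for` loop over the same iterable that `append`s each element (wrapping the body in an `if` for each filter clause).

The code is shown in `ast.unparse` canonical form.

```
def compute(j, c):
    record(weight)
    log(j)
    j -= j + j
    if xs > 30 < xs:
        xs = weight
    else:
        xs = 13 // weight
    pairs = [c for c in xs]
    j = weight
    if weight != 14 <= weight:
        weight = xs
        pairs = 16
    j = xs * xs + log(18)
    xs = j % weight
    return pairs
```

Transformed code:
def compute(j, c):
    record(weight)
    log(j)
    j -= j + j
    if xs > 30 < xs:
        xs = weight
    else:
        xs = 13 // weight
    pairs = []
    for c in xs:
        pairs.append(c)
    j = weight
    if weight != 14 <= weight:
        weight = xs
        pairs = 16
    j = xs * xs + log(18)
    xs = j % weight
    return pairs

18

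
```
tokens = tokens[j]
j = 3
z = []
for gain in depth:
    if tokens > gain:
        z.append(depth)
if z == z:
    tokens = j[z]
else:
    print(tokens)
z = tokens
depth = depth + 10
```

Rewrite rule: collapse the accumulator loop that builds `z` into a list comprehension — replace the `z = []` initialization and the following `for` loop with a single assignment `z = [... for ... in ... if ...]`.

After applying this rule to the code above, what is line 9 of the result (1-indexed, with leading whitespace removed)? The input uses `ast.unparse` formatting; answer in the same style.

Transformed code:
tokens = tokens[j]
j = 3
z = [depth for gain in depth if tokens > gain]
if z == z:
    tokens = j[z]
else:
    print(tokens)
z = tokens
depth = depth + 10

depth = depth + 10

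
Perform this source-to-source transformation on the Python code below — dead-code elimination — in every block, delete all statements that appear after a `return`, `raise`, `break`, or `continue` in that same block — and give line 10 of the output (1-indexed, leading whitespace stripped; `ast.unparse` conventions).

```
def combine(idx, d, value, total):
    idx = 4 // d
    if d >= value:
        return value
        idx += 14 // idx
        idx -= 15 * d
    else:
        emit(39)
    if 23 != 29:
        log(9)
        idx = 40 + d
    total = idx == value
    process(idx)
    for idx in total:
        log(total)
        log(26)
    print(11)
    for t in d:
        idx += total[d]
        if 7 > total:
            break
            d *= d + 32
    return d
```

Transformed code:
def combine(idx, d, value, total):
    idx = 4 // d
    if d >= value:
        return value
    else:
        emit(39)
    if 23 != 29:
        log(9)
        idx = 40 + d
    total = idx == value
    process(idx)
    for idx in total:
        log(total)
        log(26)
    print(11)
    for t in d:
        idx += total[d]
        if 7 > total:
            break
    return d

total = idx == value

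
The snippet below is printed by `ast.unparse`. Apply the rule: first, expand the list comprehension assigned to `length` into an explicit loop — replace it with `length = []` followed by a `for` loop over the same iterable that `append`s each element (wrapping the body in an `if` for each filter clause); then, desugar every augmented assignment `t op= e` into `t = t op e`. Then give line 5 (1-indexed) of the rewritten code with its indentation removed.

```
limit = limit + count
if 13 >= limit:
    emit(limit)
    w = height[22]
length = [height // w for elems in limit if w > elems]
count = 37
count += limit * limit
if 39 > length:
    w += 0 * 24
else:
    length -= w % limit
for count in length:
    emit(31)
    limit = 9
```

length = []

Transformed code:
limit = limit + count
if 13 >= limit:
    emit(limit)
    w = height[22]
length = []
for elems in limit:
    if w > elems:
        length.append(height // w)
count = 37
count = count + limit * limit
if 39 > length:
    w = w + 0 * 24
else:
    length = length - w % limit
for count in length:
    emit(31)
    limit = 9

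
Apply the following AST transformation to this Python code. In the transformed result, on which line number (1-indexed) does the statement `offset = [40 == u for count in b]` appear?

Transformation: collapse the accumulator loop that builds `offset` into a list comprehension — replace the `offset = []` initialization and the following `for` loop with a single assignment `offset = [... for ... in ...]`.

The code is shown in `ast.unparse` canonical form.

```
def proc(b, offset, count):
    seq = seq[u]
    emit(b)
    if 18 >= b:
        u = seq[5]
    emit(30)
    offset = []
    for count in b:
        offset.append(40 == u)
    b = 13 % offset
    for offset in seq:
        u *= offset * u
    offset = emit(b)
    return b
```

Transformed code:
def proc(b, offset, count):
    seq = seq[u]
    emit(b)
    if 18 >= b:
        u = seq[5]
    emit(30)
    offset = [40 == u for count in b]
    b = 13 % offset
    for offset in seq:
        u *= offset * u
    offset = emit(b)
    return b

7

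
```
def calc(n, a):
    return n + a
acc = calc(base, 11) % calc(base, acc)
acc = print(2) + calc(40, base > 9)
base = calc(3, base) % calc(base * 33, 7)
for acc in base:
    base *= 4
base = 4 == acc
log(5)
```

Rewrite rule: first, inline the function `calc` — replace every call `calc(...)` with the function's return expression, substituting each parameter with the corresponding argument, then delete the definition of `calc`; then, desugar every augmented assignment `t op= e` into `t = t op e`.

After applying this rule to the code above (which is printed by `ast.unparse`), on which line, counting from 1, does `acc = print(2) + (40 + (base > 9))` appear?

Transformed code:
acc = (base + 11) % (base + acc)
acc = print(2) + (40 + (base > 9))
base = (3 + base) % (base * 33 + 7)
for acc in base:
    base = base * 4
base = 4 == acc
log(5)

2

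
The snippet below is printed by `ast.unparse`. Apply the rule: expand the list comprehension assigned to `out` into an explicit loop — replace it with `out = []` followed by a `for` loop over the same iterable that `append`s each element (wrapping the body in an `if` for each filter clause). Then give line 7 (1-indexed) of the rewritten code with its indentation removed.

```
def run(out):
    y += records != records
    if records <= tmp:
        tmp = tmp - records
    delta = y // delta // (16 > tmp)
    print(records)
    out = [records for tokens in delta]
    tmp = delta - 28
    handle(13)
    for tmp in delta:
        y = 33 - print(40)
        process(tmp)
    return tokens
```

Transformed code:
def run(out):
    y += records != records
    if records <= tmp:
        tmp = tmp - records
    delta = y // delta // (16 > tmp)
    print(records)
    out = []
    for tokens in delta:
        out.append(records)
    tmp = delta - 28
    handle(13)
    for tmp in delta:
        y = 33 - print(40)
        process(tmp)
    return tokens

out = []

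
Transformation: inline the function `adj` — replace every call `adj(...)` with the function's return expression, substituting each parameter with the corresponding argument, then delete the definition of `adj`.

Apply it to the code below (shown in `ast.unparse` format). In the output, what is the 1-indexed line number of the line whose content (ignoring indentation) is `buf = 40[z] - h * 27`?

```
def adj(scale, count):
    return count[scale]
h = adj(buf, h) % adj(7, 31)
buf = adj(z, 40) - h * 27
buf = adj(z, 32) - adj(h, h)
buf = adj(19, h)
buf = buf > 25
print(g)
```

2

Transformed code:
h = h[buf] % 31[7]
buf = 40[z] - h * 27
buf = 32[z] - h[h]
buf = h[19]
buf = buf > 25
print(g)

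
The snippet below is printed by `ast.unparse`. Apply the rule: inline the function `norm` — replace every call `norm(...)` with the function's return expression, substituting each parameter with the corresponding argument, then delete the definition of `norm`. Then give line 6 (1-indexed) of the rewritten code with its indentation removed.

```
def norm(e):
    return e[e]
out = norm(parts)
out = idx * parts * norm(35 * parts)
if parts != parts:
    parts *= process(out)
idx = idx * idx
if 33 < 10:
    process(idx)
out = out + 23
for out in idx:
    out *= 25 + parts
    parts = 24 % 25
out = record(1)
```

if 33 < 10:

Transformed code:
out = parts[parts]
out = idx * parts * (35 * parts)[35 * parts]
if parts != parts:
    parts *= process(out)
idx = idx * idx
if 33 < 10:
    process(idx)
out = out + 23
for out in idx:
    out *= 25 + parts
    parts = 24 % 25
out = record(1)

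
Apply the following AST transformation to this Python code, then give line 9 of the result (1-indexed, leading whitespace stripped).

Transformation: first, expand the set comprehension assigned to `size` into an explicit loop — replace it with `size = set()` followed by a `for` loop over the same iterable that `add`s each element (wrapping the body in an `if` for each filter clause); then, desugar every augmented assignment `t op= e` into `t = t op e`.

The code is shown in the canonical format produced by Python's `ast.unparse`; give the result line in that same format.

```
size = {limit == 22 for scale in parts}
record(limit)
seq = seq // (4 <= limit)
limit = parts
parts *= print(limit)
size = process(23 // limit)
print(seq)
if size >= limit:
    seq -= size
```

print(seq)

Transformed code:
size = set()
for scale in parts:
    size.add(limit == 22)
record(limit)
seq = seq // (4 <= limit)
limit = parts
parts = parts * print(limit)
size = process(23 // limit)
print(seq)
if size >= limit:
    seq = seq - size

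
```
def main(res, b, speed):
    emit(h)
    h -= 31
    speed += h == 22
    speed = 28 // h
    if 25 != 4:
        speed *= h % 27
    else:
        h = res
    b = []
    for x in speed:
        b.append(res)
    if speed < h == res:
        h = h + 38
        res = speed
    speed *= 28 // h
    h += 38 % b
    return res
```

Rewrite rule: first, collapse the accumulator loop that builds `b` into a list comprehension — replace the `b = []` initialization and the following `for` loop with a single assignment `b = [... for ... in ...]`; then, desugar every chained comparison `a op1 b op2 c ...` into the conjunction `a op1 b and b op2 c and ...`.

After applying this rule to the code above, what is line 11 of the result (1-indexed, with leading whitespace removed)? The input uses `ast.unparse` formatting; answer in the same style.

if speed < h and h == res:

Transformed code:
def main(res, b, speed):
    emit(h)
    h -= 31
    speed += h == 22
    speed = 28 // h
    if 25 != 4:
        speed *= h % 27
    else:
        h = res
    b = [res for x in speed]
    if speed < h and h == res:
        h = h + 38
        res = speed
    speed *= 28 // h
    h += 38 % b
    return res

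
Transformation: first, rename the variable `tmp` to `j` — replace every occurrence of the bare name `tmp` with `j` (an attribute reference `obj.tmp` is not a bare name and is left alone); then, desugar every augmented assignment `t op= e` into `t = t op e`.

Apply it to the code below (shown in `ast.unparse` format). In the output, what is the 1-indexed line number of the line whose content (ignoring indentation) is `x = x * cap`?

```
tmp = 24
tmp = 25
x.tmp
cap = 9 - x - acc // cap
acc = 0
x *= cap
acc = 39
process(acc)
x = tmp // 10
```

6

Transformed code:
j = 24
j = 25
x.tmp
cap = 9 - x - acc // cap
acc = 0
x = x * cap
acc = 39
process(acc)
x = j // 10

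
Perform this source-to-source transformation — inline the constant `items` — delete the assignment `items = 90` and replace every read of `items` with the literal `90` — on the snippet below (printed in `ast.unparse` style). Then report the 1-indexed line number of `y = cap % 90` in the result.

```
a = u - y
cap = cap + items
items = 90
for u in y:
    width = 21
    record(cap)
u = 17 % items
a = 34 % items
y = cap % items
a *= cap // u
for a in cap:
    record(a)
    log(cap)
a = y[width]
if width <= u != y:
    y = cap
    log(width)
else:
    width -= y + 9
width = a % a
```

8

Transformed code:
a = u - y
cap = cap + 90
for u in y:
    width = 21
    record(cap)
u = 17 % 90
a = 34 % 90
y = cap % 90
a *= cap // u
for a in cap:
    record(a)
    log(cap)
a = y[width]
if width <= u != y:
    y = cap
    log(width)
else:
    width -= y + 9
width = a % a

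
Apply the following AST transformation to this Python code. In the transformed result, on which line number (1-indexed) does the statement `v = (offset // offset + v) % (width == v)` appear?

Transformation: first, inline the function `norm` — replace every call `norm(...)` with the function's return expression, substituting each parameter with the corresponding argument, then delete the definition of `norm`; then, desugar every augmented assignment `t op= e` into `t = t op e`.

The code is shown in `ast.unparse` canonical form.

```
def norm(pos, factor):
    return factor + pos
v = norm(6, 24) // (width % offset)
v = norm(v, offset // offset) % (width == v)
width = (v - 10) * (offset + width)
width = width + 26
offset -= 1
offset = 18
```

2

Transformed code:
v = (24 + 6) // (width % offset)
v = (offset // offset + v) % (width == v)
width = (v - 10) * (offset + width)
width = width + 26
offset = offset - 1
offset = 18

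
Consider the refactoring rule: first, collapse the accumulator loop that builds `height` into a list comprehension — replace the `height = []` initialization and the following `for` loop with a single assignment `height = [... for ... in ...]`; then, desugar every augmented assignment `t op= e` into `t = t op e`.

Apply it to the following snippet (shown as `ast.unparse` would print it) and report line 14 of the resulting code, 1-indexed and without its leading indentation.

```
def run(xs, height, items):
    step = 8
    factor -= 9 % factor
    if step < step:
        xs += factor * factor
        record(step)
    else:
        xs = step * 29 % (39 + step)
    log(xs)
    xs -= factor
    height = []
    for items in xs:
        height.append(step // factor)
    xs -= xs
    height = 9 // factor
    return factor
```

return factor

Transformed code:
def run(xs, height, items):
    step = 8
    factor = factor - 9 % factor
    if step < step:
        xs = xs + factor * factor
        record(step)
    else:
        xs = step * 29 % (39 + step)
    log(xs)
    xs = xs - factor
    height = [step // factor for items in xs]
    xs = xs - xs
    height = 9 // factor
    return factor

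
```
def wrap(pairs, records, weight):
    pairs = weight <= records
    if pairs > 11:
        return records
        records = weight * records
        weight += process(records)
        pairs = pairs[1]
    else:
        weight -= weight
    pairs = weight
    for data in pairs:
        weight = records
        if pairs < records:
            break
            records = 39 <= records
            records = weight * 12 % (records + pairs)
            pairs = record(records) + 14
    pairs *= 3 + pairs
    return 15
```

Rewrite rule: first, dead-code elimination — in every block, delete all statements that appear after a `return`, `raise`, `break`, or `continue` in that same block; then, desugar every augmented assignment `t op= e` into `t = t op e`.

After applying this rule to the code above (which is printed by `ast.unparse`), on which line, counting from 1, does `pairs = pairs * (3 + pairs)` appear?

Transformed code:
def wrap(pairs, records, weight):
    pairs = weight <= records
    if pairs > 11:
        return records
    else:
        weight = weight - weight
    pairs = weight
    for data in pairs:
        weight = records
        if pairs < records:
            break
    pairs = pairs * (3 + pairs)
    return 15

12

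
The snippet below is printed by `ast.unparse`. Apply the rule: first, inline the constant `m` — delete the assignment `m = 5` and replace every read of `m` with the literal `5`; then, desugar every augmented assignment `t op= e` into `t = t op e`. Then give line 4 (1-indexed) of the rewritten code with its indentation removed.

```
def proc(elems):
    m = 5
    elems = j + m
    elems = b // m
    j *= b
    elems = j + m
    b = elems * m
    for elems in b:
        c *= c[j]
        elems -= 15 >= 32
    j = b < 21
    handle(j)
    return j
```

j = j * b

Transformed code:
def proc(elems):
    elems = j + 5
    elems = b // 5
    j = j * b
    elems = j + 5
    b = elems * 5
    for elems in b:
        c = c * c[j]
        elems = elems - (15 >= 32)
    j = b < 21
    handle(j)
    return j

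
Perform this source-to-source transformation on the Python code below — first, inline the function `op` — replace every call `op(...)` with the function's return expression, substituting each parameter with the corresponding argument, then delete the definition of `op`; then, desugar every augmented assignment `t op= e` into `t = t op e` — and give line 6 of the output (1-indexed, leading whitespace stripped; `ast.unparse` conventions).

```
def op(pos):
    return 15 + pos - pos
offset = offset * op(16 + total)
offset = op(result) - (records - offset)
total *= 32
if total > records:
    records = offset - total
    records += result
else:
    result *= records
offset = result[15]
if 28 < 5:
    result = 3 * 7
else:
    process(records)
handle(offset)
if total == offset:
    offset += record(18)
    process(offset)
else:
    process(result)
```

records = records + result

Transformed code:
offset = offset * (15 + (16 + total) - (16 + total))
offset = 15 + result - result - (records - offset)
total = total * 32
if total > records:
    records = offset - total
    records = records + result
else:
    result = result * records
offset = result[15]
if 28 < 5:
    result = 3 * 7
else:
    process(records)
handle(offset)
if total == offset:
    offset = offset + record(18)
    process(offset)
else:
    process(result)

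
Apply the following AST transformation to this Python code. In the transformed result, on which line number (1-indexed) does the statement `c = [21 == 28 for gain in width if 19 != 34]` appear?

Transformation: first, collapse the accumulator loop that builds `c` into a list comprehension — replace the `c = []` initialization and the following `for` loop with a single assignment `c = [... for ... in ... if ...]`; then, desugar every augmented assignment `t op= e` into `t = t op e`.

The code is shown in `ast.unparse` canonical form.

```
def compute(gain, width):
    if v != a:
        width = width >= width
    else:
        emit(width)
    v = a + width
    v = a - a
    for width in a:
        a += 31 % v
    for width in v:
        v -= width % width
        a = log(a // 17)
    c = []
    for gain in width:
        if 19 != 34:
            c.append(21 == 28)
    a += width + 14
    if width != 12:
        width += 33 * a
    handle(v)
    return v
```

Transformed code:
def compute(gain, width):
    if v != a:
        width = width >= width
    else:
        emit(width)
    v = a + width
    v = a - a
    for width in a:
        a = a + 31 % v
    for width in v:
        v = v - width % width
        a = log(a // 17)
    c = [21 == 28 for gain in width if 19 != 34]
    a = a + (width + 14)
    if width != 12:
        width = width + 33 * a
    handle(v)
    return v

13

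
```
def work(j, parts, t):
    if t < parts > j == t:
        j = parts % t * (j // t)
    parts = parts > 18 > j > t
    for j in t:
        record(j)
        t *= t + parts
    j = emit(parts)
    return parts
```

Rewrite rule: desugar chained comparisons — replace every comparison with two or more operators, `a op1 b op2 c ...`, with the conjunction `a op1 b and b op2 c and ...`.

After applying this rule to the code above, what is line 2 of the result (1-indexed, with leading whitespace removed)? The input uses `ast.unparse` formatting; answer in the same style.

Transformed code:
def work(j, parts, t):
    if t < parts and parts > j and (j == t):
        j = parts % t * (j // t)
    parts = parts > 18 and 18 > j and (j > t)
    for j in t:
        record(j)
        t *= t + parts
    j = emit(parts)
    return parts

if t < parts and parts > j and (j == t):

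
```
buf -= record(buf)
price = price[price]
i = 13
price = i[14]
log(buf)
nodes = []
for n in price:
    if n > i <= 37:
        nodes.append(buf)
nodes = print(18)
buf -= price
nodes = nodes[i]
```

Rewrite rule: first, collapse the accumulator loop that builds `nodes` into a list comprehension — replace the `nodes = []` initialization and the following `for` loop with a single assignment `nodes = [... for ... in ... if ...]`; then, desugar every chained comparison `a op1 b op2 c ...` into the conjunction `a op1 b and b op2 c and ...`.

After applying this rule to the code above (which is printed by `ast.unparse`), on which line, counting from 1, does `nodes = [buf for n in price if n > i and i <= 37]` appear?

6

Transformed code:
buf -= record(buf)
price = price[price]
i = 13
price = i[14]
log(buf)
nodes = [buf for n in price if n > i and i <= 37]
nodes = print(18)
buf -= price
nodes = nodes[i]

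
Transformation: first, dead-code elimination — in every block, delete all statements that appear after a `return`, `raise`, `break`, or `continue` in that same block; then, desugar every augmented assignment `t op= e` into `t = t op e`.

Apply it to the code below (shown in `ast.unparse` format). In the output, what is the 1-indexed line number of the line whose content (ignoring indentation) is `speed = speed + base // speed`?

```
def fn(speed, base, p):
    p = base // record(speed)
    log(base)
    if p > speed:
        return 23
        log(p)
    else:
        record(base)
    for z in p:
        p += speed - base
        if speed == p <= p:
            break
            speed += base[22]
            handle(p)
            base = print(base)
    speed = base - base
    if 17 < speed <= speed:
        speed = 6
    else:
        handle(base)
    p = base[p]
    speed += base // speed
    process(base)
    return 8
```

Transformed code:
def fn(speed, base, p):
    p = base // record(speed)
    log(base)
    if p > speed:
        return 23
    else:
        record(base)
    for z in p:
        p = p + (speed - base)
        if speed == p <= p:
            break
    speed = base - base
    if 17 < speed <= speed:
        speed = 6
    else:
        handle(base)
    p = base[p]
    speed = speed + base // speed
    process(base)
    return 8

18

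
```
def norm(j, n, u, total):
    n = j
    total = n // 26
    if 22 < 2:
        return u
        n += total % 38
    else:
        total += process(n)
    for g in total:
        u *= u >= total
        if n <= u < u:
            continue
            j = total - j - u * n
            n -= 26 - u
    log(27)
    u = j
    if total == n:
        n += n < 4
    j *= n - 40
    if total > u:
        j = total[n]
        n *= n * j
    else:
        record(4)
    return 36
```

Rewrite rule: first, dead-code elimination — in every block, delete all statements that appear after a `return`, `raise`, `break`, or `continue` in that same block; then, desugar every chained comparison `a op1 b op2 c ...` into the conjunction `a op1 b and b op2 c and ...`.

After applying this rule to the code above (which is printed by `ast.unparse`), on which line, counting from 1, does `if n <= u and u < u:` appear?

Transformed code:
def norm(j, n, u, total):
    n = j
    total = n // 26
    if 22 < 2:
        return u
    else:
        total += process(n)
    for g in total:
        u *= u >= total
        if n <= u and u < u:
            continue
    log(27)
    u = j
    if total == n:
        n += n < 4
    j *= n - 40
    if total > u:
        j = total[n]
        n *= n * j
    else:
        record(4)
    return 36

10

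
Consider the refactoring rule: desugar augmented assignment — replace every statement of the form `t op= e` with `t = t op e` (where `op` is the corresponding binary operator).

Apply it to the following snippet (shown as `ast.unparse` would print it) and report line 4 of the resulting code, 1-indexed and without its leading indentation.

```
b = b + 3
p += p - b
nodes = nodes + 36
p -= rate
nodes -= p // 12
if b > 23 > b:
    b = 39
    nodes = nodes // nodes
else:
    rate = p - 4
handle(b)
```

p = p - rate

Transformed code:
b = b + 3
p = p + (p - b)
nodes = nodes + 36
p = p - rate
nodes = nodes - p // 12
if b > 23 > b:
    b = 39
    nodes = nodes // nodes
else:
    rate = p - 4
handle(b)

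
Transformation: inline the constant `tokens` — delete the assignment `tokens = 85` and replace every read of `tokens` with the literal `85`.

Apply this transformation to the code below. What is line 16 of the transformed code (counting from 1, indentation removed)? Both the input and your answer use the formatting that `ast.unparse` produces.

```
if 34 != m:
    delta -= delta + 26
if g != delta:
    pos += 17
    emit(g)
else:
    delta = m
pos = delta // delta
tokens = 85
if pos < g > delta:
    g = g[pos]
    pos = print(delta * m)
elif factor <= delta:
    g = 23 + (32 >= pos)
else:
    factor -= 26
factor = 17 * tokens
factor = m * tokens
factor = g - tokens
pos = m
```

Transformed code:
if 34 != m:
    delta -= delta + 26
if g != delta:
    pos += 17
    emit(g)
else:
    delta = m
pos = delta // delta
if pos < g > delta:
    g = g[pos]
    pos = print(delta * m)
elif factor <= delta:
    g = 23 + (32 >= pos)
else:
    factor -= 26
factor = 17 * 85
factor = m * 85
factor = g - 85
pos = m

factor = 17 * 85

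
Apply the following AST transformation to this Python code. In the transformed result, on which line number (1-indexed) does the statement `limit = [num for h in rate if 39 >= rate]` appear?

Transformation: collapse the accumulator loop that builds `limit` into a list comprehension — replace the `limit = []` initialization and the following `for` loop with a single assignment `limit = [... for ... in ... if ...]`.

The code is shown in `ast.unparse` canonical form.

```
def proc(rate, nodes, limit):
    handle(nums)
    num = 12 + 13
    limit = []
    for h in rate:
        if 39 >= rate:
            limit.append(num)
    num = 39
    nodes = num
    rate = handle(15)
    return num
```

Transformed code:
def proc(rate, nodes, limit):
    handle(nums)
    num = 12 + 13
    limit = [num for h in rate if 39 >= rate]
    num = 39
    nodes = num
    rate = handle(15)
    return num

4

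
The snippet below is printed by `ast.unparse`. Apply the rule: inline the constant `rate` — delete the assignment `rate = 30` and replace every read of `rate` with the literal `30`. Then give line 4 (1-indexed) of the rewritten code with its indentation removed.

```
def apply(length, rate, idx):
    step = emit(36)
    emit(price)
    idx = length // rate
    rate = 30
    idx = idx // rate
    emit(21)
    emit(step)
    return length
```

Transformed code:
def apply(length, rate, idx):
    step = emit(36)
    emit(price)
    idx = length // 30
    idx = idx // 30
    emit(21)
    emit(step)
    return length

idx = length // 30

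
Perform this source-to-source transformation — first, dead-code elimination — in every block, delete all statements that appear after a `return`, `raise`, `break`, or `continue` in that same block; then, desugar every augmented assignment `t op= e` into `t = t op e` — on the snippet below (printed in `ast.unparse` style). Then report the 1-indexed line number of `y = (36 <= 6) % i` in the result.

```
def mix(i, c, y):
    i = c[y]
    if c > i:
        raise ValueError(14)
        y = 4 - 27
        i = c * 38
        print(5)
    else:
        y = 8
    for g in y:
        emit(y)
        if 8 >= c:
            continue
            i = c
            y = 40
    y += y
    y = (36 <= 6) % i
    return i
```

Transformed code:
def mix(i, c, y):
    i = c[y]
    if c > i:
        raise ValueError(14)
    else:
        y = 8
    for g in y:
        emit(y)
        if 8 >= c:
            continue
    y = y + y
    y = (36 <= 6) % i
    return i

12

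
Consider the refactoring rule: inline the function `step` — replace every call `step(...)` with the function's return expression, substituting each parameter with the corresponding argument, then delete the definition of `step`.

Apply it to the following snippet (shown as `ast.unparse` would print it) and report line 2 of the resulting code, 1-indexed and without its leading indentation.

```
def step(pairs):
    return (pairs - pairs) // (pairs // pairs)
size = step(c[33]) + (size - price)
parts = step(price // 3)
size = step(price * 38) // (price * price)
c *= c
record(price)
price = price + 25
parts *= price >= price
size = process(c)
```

Transformed code:
size = (c[33] - c[33]) // (c[33] // c[33]) + (size - price)
parts = (price // 3 - price // 3) // (price // 3 // (price // 3))
size = (price * 38 - price * 38) // (price * 38 // (price * 38)) // (price * price)
c *= c
record(price)
price = price + 25
parts *= price >= price
size = process(c)

parts = (price // 3 - price // 3) // (price // 3 // (price // 3))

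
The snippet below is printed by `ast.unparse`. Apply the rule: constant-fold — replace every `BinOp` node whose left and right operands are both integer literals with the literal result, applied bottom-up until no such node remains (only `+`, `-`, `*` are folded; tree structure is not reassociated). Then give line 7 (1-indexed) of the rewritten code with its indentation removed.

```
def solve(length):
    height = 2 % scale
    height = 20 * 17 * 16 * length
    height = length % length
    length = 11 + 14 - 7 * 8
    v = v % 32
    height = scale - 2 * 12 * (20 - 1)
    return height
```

height = scale - 456

Transformed code:
def solve(length):
    height = 2 % scale
    height = 5440 * length
    height = length % length
    length = -31
    v = v % 32
    height = scale - 456
    return height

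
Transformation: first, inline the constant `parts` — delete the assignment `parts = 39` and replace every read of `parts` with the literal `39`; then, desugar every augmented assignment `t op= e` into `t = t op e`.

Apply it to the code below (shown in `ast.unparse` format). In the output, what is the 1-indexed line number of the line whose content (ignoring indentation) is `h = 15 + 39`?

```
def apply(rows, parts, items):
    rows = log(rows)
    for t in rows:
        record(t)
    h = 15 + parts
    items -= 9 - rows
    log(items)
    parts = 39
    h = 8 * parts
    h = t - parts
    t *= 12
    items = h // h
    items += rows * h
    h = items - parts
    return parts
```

Transformed code:
def apply(rows, parts, items):
    rows = log(rows)
    for t in rows:
        record(t)
    h = 15 + 39
    items = items - (9 - rows)
    log(items)
    h = 8 * 39
    h = t - 39
    t = t * 12
    items = h // h
    items = items + rows * h
    h = items - 39
    return 39

5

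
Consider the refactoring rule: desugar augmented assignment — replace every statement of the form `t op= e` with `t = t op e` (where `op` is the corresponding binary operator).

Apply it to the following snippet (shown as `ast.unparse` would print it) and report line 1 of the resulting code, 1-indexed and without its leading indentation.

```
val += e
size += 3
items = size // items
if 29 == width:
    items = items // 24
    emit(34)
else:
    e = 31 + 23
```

Transformed code:
val = val + e
size = size + 3
items = size // items
if 29 == width:
    items = items // 24
    emit(34)
else:
    e = 31 + 23

val = val + e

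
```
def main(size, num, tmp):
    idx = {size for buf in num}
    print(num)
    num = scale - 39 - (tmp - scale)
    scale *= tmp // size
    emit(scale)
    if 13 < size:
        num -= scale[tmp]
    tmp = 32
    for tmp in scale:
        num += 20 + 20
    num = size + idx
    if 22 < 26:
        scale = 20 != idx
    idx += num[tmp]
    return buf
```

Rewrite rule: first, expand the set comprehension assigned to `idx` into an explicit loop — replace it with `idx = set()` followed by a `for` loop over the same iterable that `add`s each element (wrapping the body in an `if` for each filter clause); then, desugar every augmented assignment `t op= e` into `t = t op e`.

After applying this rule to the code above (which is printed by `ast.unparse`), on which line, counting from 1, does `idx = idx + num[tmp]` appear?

17

Transformed code:
def main(size, num, tmp):
    idx = set()
    for buf in num:
        idx.add(size)
    print(num)
    num = scale - 39 - (tmp - scale)
    scale = scale * (tmp // size)
    emit(scale)
    if 13 < size:
        num = num - scale[tmp]
    tmp = 32
    for tmp in scale:
        num = num + (20 + 20)
    num = size + idx
    if 22 < 26:
        scale = 20 != idx
    idx = idx + num[tmp]
    return buf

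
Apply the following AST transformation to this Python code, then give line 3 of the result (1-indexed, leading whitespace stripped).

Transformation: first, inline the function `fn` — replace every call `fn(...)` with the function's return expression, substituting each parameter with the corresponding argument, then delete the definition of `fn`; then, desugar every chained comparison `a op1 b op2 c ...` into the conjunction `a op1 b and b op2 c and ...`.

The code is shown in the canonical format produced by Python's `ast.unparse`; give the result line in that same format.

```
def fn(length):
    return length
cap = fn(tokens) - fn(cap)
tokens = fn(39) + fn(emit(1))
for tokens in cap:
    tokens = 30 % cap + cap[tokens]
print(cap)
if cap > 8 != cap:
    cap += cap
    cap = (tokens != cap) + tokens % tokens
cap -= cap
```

Transformed code:
cap = tokens - cap
tokens = 39 + emit(1)
for tokens in cap:
    tokens = 30 % cap + cap[tokens]
print(cap)
if cap > 8 and 8 != cap:
    cap += cap
    cap = (tokens != cap) + tokens % tokens
cap -= cap

for tokens in cap: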